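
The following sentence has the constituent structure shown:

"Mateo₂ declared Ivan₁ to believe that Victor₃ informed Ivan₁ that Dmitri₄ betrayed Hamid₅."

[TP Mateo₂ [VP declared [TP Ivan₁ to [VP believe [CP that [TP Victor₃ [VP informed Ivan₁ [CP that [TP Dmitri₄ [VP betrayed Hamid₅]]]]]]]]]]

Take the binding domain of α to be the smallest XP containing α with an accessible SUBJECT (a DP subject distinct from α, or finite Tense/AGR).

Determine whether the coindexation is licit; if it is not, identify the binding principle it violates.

The two coindexed NPs are *Ivan₁* (the lower occurrence) and *Ivan₁* (the higher occurrence).
*Ivan₁* (the lower occurrence) is an R-expression. Principle C requires it to be free everywhere.
*Ivan₁* (the higher occurrence) c-commands it and carries the same index.
The R-expression is bound → Principle C violation.

Principle C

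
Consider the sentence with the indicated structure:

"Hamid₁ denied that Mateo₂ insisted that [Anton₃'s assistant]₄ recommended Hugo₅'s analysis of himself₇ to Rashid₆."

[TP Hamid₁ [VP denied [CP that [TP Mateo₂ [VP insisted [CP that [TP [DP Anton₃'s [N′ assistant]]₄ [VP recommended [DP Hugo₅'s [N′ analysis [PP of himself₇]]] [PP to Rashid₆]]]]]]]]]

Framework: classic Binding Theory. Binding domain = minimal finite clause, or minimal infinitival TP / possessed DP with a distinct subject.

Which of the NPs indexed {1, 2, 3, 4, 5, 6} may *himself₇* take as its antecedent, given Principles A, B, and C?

{5}

*himself* is an anaphor, so Principle A applies: it must be bound in its binding domain.
Binding domain of *himself₇*: the possessed DP, whose subject is Hugo₅.
*Hamid₁* c-commands the anaphor but is outside its binding domain → cannot satisfy Principle A.
*Mateo₂* c-commands the anaphor but is outside its binding domain → cannot satisfy Principle A.
*Anton₃* does not c-command the anaphor → cannot bind it.
*[Anton₃'s assistant]₄* c-commands the anaphor but is outside its binding domain → cannot satisfy Principle A.
*Hugo₅* c-commands the anaphor within its binding domain → licit binder.
*Rashid₆* does not c-command the anaphor → cannot bind it.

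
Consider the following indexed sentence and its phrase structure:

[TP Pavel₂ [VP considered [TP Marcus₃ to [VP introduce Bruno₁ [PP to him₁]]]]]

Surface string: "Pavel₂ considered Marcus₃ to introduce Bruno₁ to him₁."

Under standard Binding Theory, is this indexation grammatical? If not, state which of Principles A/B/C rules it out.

The two coindexed NPs are *Bruno₁* and *him₁*.
*him₁* is a pronoun. Its binding domain is the embedded TP, whose subject is Marcus₃.
*Bruno₁* c-commands it within that domain and carries the same index.
The pronoun is locally bound → Principle B violation.

Principle B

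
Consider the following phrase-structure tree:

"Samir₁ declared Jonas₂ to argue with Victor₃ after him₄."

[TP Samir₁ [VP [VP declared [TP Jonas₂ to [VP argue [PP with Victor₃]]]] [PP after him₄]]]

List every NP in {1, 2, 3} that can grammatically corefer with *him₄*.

*him* is a pronoun, so Principle B applies: it must be free in its binding domain.
Binding domain of *him₄*: the matrix TP, whose subject is Samir₁.
*Samir₁* c-commands the pronoun within its binding domain → coindexation would violate Principle B.
*Jonas₂* and the pronoun do not c-command one another → neither Principle B nor Principle C is at stake; coindexation permitted.
*Victor₃* and the pronoun do not c-command one another → neither Principle B nor Principle C is at stake; coindexation permitted.

{2, 3}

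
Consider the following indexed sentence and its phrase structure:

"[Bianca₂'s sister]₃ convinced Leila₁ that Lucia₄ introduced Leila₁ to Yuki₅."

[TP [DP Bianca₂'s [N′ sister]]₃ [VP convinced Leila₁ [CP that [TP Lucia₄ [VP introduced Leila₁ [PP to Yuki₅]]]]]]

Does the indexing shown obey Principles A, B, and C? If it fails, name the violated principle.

Principle C

The two coindexed NPs are *Leila₁* (the higher occurrence) and *Leila₁* (the lower occurrence).
*Leila₁* (the lower occurrence) is an R-expression. Principle C requires it to be free everywhere.
*Leila₁* (the higher occurrence) c-commands it and carries the same index.
The R-expression is bound → Principle C violation.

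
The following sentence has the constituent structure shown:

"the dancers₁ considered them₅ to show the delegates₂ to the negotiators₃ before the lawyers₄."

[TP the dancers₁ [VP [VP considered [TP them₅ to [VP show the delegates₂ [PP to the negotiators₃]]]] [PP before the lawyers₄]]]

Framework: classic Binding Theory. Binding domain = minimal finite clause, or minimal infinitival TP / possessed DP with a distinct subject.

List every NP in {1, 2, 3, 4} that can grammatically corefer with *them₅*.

{4}

*them* is a pronoun, so Principle B applies: it must be free in its binding domain.
Binding domain of *them₅*: the matrix TP, whose subject is the dancers₁.
*the dancers₁* c-commands the pronoun within its binding domain → coindexation would violate Principle B.
*the delegates₂*: the pronoun c-commands this R-expression → coindexation would violate Principle C on *the delegates₂*.
*the negotiators₃*: the pronoun c-commands this R-expression → coindexation would violate Principle C on *the negotiators₃*.
*the lawyers₄* and the pronoun do not c-command one another → neither Principle B nor Principle C is at stake; coindexation permitted.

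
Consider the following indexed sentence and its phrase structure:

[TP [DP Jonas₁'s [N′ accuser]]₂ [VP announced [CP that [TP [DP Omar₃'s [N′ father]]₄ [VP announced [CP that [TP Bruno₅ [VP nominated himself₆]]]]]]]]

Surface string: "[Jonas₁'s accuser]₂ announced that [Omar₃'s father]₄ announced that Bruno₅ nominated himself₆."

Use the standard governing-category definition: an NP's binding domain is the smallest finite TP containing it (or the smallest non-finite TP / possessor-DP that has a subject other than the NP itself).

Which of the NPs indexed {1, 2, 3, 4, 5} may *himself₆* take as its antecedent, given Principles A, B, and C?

{5}

*himself* is an anaphor, so Principle A applies: it must be bound in its binding domain.
Binding domain of *himself₆*: the embedded TP, whose subject is Bruno₅.
*Jonas₁* does not c-command the anaphor → cannot bind it.
*[Jonas₁'s accuser]₂* c-commands the anaphor but is outside its binding domain → cannot satisfy Principle A.
*Omar₃* does not c-command the anaphor → cannot bind it.
*[Omar₃'s father]₄* c-commands the anaphor but is outside its binding domain → cannot satisfy Principle A.
*Bruno₅* c-commands the anaphor within its binding domain → licit binder.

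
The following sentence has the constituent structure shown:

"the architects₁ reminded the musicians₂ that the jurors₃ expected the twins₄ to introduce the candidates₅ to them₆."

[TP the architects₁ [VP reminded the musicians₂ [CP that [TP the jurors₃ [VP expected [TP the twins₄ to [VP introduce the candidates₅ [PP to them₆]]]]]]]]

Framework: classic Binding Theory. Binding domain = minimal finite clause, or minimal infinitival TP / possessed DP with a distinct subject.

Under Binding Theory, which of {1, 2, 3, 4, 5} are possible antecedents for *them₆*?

*them* is a pronoun, so Principle B applies: it must be free in its binding domain.
Binding domain of *them₆*: the embedded TP, whose subject is the twins₄.
*the architects₁* c-commands the pronoun but from outside its binding domain, and is not c-commanded by it → coindexation permitted.
*the musicians₂* c-commands the pronoun but from outside its binding domain, and is not c-commanded by it → coindexation permitted.
*the jurors₃* c-commands the pronoun but from outside its binding domain, and is not c-commanded by it → coindexation permitted.
*the twins₄* c-commands the pronoun within its binding domain → coindexation would violate Principle B.
*the candidates₅* c-commands the pronoun within its binding domain → coindexation would violate Principle B.

{1, 2, 3}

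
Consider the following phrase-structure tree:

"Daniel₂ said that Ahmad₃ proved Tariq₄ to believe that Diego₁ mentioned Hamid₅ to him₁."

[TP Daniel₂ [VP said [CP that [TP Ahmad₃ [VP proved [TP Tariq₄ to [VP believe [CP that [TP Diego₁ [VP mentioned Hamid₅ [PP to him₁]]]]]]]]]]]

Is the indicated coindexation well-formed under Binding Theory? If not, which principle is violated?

The two coindexed NPs are *Diego₁* and *him₁*.
*him₁* is a pronoun. Its binding domain is the embedded TP, whose subject is Diego₁.
*Diego₁* c-commands it within that domain and carries the same index.
The pronoun is locally bound → Principle B violation.

Principle B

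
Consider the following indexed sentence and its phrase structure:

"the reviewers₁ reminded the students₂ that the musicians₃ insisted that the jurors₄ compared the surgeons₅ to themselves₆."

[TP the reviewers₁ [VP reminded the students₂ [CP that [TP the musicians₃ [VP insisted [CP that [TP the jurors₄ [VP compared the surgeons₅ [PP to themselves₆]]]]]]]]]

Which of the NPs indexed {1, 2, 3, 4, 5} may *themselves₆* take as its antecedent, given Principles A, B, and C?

{4, 5}

*themselves* is an anaphor, so Principle A applies: it must be bound in its binding domain.
Binding domain of *themselves₆*: the embedded TP, whose subject is the jurors₄.
*the reviewers₁* c-commands the anaphor but is outside its binding domain → cannot satisfy Principle A.
*the students₂* c-commands the anaphor but is outside its binding domain → cannot satisfy Principle A.
*the musicians₃* c-commands the anaphor but is outside its binding domain → cannot satisfy Principle A.
*the jurors₄* c-commands the anaphor within its binding domain → licit binder.
*the surgeons₅* c-commands the anaphor within its binding domain → licit binder.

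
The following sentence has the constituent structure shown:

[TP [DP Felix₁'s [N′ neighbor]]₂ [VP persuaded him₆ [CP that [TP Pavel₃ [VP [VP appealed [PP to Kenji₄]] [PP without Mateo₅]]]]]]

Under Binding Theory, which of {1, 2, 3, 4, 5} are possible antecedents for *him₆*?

*him* is a pronoun, so Principle B applies: it must be free in its binding domain.
Binding domain of *him₆*: the matrix TP, whose subject is [Felix₁'s neighbor]₂.
*Felix₁* and the pronoun do not c-command one another → neither Principle B nor Principle C is at stake; coindexation permitted.
*[Felix₁'s neighbor]₂* c-commands the pronoun within its binding domain → coindexation would violate Principle B.
*Pavel₃*: the pronoun c-commands this R-expression → coindexation would violate Principle C on *Pavel₃*.
*Kenji₄*: the pronoun c-commands this R-expression → coindexation would violate Principle C on *Kenji₄*.
*Mateo₅*: the pronoun c-commands this R-expression → coindexation would violate Principle C on *Mateo₅*.

{1}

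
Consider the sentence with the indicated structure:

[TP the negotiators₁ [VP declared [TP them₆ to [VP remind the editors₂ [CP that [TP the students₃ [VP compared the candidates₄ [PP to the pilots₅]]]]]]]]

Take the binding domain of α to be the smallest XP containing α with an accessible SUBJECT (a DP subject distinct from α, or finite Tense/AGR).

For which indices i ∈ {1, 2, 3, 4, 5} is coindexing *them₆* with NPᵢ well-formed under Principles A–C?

*them* is a pronoun, so Principle B applies: it must be free in its binding domain.
Binding domain of *them₆*: the matrix TP, whose subject is the negotiators₁.
*the negotiators₁* c-commands the pronoun within its binding domain → coindexation would violate Principle B.
*the editors₂*: the pronoun c-commands this R-expression → coindexation would violate Principle C on *the editors₂*.
*the students₃*: the pronoun c-commands this R-expression → coindexation would violate Principle C on *the students₃*.
*the candidates₄*: the pronoun c-commands this R-expression → coindexation would violate Principle C on *the candidates₄*.
*the pilots₅*: the pronoun c-commands this R-expression → coindexation would violate Principle C on *the pilots₅*.

none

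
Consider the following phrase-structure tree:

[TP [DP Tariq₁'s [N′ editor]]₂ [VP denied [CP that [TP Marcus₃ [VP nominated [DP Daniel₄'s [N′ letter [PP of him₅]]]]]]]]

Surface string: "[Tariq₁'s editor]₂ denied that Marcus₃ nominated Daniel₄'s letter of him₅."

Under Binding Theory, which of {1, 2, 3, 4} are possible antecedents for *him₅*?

{1, 2, 3}

*him* is a pronoun, so Principle B applies: it must be free in its binding domain.
Binding domain of *him₅*: the possessed DP, whose subject is Daniel₄.
*Tariq₁* and the pronoun do not c-command one another → neither Principle B nor Principle C is at stake; coindexation permitted.
*[Tariq₁'s editor]₂* c-commands the pronoun but from outside its binding domain, and is not c-commanded by it → coindexation permitted.
*Marcus₃* c-commands the pronoun but from outside its binding domain, and is not c-commanded by it → coindexation permitted.
*Daniel₄* c-commands the pronoun within its binding domain → coindexation would violate Principle B.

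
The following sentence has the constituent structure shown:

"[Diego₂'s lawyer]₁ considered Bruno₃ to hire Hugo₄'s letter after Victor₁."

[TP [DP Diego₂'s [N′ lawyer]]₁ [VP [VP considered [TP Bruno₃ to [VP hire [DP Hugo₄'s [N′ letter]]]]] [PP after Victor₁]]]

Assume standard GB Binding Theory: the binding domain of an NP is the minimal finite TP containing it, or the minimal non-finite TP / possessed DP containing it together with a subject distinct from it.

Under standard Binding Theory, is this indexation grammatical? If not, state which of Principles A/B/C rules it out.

Principle C

The two coindexed NPs are *[Diego₂'s lawyer]₁* and *Victor₁*.
*Victor₁* is an R-expression. Principle C requires it to be free everywhere.
*[Diego₂'s lawyer]₁* c-commands it and carries the same index.
The R-expression is bound → Principle C violation.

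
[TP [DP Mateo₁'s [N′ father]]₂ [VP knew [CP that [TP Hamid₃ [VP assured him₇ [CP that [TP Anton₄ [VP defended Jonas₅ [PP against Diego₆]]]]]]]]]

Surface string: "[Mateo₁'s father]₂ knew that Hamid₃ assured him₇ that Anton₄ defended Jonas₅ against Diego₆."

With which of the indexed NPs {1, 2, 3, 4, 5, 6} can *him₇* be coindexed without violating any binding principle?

*him* is a pronoun, so Principle B applies: it must be free in its binding domain.
Binding domain of *him₇*: the embedded TP, whose subject is Hamid₃.
*Mateo₁* and the pronoun do not c-command one another → neither Principle B nor Principle C is at stake; coindexation permitted.
*[Mateo₁'s father]₂* c-commands the pronoun but from outside its binding domain, and is not c-commanded by it → coindexation permitted.
*Hamid₃* c-commands the pronoun within its binding domain → coindexation would violate Principle B.
*Anton₄*: the pronoun c-commands this R-expression → coindexation would violate Principle C on *Anton₄*.
*Jonas₅*: the pronoun c-commands this R-expression → coindexation would violate Principle C on *Jonas₅*.
*Diego₆*: the pronoun c-commands this R-expression → coindexation would violate Principle C on *Diego₆*.

{1, 2}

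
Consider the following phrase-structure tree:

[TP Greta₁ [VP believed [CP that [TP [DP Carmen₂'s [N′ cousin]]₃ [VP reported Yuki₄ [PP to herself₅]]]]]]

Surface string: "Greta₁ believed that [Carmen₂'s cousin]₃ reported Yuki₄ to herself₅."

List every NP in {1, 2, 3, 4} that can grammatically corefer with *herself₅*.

{3, 4}

*herself* is an anaphor, so Principle A applies: it must be bound in its binding domain.
Binding domain of *herself₅*: the embedded TP, whose subject is [Carmen₂'s cousin]₃.
*Greta₁* c-commands the anaphor but is outside its binding domain → cannot satisfy Principle A.
*Carmen₂* does not c-command the anaphor → cannot bind it.
*[Carmen₂'s cousin]₃* c-commands the anaphor within its binding domain → licit binder.
*Yuki₄* c-commands the anaphor within its binding domain → licit binder.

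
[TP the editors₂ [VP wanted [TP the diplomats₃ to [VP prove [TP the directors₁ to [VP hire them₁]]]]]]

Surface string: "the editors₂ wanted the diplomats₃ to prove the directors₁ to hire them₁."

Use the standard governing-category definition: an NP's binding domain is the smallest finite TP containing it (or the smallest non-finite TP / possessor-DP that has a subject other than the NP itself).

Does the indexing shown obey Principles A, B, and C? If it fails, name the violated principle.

Principle B

The two coindexed NPs are *the directors₁* and *them₁*.
*them₁* is a pronoun. Its binding domain is the embedded TP, whose subject is the directors₁.
*the directors₁* c-commands it within that domain and carries the same index.
The pronoun is locally bound → Principle B violation.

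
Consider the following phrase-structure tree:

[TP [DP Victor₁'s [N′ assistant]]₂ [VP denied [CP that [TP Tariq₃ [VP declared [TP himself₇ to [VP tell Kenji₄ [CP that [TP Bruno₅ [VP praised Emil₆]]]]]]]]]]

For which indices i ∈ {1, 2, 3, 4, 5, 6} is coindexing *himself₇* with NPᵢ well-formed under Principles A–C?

*himself* is an anaphor, so Principle A applies: it must be bound in its binding domain.
Binding domain of *himself₇*: the embedded TP, whose subject is Tariq₃.
*Victor₁* does not c-command the anaphor → cannot bind it.
*[Victor₁'s assistant]₂* c-commands the anaphor but is outside its binding domain → cannot satisfy Principle A.
*Tariq₃* c-commands the anaphor within its binding domain → licit binder.
*Kenji₄* does not c-command the anaphor → cannot bind it.
*Bruno₅* does not c-command the anaphor → cannot bind it.
*Emil₆* does not c-command the anaphor → cannot bind it.

{3}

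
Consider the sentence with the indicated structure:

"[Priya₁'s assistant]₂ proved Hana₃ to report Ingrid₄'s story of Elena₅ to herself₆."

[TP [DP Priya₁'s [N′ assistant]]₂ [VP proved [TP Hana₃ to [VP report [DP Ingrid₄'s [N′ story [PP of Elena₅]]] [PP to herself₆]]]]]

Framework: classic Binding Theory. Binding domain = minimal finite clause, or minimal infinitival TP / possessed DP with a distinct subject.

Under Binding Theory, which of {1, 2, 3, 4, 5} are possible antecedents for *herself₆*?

{3}

*herself* is an anaphor, so Principle A applies: it must be bound in its binding domain.
Binding domain of *herself₆*: the embedded TP, whose subject is Hana₃.
*Priya₁* does not c-command the anaphor → cannot bind it.
*[Priya₁'s assistant]₂* c-commands the anaphor but is outside its binding domain → cannot satisfy Principle A.
*Hana₃* c-commands the anaphor within its binding domain → licit binder.
*Ingrid₄* does not c-command the anaphor → cannot bind it.
*Elena₅* does not c-command the anaphor → cannot bind it.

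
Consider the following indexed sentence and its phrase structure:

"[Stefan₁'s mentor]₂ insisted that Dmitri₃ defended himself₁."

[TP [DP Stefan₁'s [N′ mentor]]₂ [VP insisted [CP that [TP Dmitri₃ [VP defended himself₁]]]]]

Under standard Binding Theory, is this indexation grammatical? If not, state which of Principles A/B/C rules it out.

Principle A

The two coindexed NPs are *Stefan₁* and *himself₁*.
*himself₁* is an anaphor. Principle A requires it to be bound within its binding domain — the embedded TP, whose subject is Dmitri₃.
Within that domain it is c-commanded by *Dmitri₃*, which does not share its index.
*Stefan₁* does not c-command the anaphor at all.
The anaphor is unbound in its domain → Principle A violation.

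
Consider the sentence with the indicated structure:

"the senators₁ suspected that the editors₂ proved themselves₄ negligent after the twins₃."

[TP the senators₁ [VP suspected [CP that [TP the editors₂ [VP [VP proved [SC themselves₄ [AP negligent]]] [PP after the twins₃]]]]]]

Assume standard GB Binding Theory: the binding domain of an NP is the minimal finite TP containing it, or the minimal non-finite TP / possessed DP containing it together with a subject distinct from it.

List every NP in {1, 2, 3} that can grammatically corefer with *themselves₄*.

{2}

*themselves* is an anaphor, so Principle A applies: it must be bound in its binding domain.
Binding domain of *themselves₄*: the embedded TP, whose subject is the editors₂.
*the senators₁* c-commands the anaphor but is outside its binding domain → cannot satisfy Principle A.
*the editors₂* c-commands the anaphor within its binding domain → licit binder.
*the twins₃* does not c-command the anaphor → cannot bind it.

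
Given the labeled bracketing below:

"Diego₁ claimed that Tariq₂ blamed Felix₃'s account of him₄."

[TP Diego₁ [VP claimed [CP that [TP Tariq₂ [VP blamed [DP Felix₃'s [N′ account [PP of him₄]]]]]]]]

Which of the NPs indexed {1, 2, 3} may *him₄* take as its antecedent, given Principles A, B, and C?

{1, 2}

*him* is a pronoun, so Principle B applies: it must be free in its binding domain.
Binding domain of *him₄*: the possessed DP, whose subject is Felix₃.
*Diego₁* c-commands the pronoun but from outside its binding domain, and is not c-commanded by it → coindexation permitted.
*Tariq₂* c-commands the pronoun but from outside its binding domain, and is not c-commanded by it → coindexation permitted.
*Felix₃* c-commands the pronoun within its binding domain → coindexation would violate Principle B.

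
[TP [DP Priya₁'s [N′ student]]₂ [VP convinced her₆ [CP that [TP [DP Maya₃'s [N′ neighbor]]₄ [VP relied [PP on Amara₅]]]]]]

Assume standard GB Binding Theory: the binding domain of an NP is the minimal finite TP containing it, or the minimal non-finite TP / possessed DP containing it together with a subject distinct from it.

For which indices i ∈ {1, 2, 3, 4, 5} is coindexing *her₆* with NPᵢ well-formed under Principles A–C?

*her* is a pronoun, so Principle B applies: it must be free in its binding domain.
Binding domain of *her₆*: the matrix TP, whose subject is [Priya₁'s student]₂.
*Priya₁* and the pronoun do not c-command one another → neither Principle B nor Principle C is at stake; coindexation permitted.
*[Priya₁'s student]₂* c-commands the pronoun within its binding domain → coindexation would violate Principle B.
*Maya₃*: the pronoun c-commands this R-expression → coindexation would violate Principle C on *Maya₃*.
*[Maya₃'s neighbor]₄*: the pronoun c-commands this R-expression → coindexation would violate Principle C on *[Maya₃'s neighbor]₄*.
*Amara₅*: the pronoun c-commands this R-expression → coindexation would violate Principle C on *Amara₅*.

{1}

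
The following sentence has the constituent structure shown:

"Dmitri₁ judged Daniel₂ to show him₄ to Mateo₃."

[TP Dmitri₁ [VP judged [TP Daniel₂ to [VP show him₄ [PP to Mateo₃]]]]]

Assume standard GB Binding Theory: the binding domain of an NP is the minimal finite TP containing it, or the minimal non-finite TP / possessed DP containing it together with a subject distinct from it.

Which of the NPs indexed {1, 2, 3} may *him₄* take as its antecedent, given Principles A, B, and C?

{1}

*him* is a pronoun, so Principle B applies: it must be free in its binding domain.
Binding domain of *him₄*: the embedded TP, whose subject is Daniel₂.
*Dmitri₁* c-commands the pronoun but from outside its binding domain, and is not c-commanded by it → coindexation permitted.
*Daniel₂* c-commands the pronoun within its binding domain → coindexation would violate Principle B.
*Mateo₃*: the pronoun c-commands this R-expression → coindexation would violate Principle C on *Mateo₃*.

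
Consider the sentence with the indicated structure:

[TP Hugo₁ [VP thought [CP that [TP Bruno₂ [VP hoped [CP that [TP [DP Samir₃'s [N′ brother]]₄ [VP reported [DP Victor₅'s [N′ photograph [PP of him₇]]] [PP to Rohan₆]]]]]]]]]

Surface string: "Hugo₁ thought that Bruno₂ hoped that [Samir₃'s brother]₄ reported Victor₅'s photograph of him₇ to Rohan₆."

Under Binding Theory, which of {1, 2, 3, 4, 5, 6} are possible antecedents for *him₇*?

*him* is a pronoun, so Principle B applies: it must be free in its binding domain.
Binding domain of *him₇*: the possessed DP, whose subject is Victor₅.
*Hugo₁* c-commands the pronoun but from outside its binding domain, and is not c-commanded by it → coindexation permitted.
*Bruno₂* c-commands the pronoun but from outside its binding domain, and is not c-commanded by it → coindexation permitted.
*Samir₃* and the pronoun do not c-command one another → neither Principle B nor Principle C is at stake; coindexation permitted.
*[Samir₃'s brother]₄* c-commands the pronoun but from outside its binding domain, and is not c-commanded by it → coindexation permitted.
*Victor₅* c-commands the pronoun within its binding domain → coindexation would violate Principle B.
*Rohan₆* and the pronoun do not c-command one another → neither Principle B nor Principle C is at stake; coindexation permitted.

{1, 2, 3, 4, 6}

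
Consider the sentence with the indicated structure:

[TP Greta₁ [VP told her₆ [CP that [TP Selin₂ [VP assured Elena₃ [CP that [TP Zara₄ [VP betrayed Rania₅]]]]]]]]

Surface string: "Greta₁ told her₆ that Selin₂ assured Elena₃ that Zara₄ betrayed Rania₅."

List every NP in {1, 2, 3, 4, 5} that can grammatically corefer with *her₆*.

none

*her* is a pronoun, so Principle B applies: it must be free in its binding domain.
Binding domain of *her₆*: the matrix TP, whose subject is Greta₁.
*Greta₁* c-commands the pronoun within its binding domain → coindexation would violate Principle B.
*Selin₂*: the pronoun c-commands this R-expression → coindexation would violate Principle C on *Selin₂*.
*Elena₃*: the pronoun c-commands this R-expression → coindexation would violate Principle C on *Elena₃*.
*Zara₄*: the pronoun c-commands this R-expression → coindexation would violate Principle C on *Zara₄*.
*Rania₅*: the pronoun c-commands this R-expression → coindexation would violate Principle C on *Rania₅*.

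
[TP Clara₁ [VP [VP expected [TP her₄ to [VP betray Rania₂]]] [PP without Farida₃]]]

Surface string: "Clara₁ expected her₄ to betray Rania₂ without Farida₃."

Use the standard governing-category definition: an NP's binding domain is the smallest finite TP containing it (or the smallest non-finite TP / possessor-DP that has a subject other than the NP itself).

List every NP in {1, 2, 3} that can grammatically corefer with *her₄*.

*her* is a pronoun, so Principle B applies: it must be free in its binding domain.
Binding domain of *her₄*: the matrix TP, whose subject is Clara₁.
*Clara₁* c-commands the pronoun within its binding domain → coindexation would violate Principle B.
*Rania₂*: the pronoun c-commands this R-expression → coindexation would violate Principle C on *Rania₂*.
*Farida₃* and the pronoun do not c-command one another → neither Principle B nor Principle C is at stake; coindexation permitted.

{3}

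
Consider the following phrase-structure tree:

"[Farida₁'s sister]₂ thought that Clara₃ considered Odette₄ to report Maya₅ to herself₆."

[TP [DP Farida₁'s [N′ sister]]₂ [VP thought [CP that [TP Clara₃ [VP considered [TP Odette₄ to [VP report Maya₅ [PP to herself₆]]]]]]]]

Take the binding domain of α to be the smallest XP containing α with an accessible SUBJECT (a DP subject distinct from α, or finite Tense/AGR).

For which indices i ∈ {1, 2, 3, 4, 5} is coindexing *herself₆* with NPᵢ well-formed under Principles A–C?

{4, 5}

*herself* is an anaphor, so Principle A applies: it must be bound in its binding domain.
Binding domain of *herself₆*: the embedded TP, whose subject is Odette₄.
*Farida₁* does not c-command the anaphor → cannot bind it.
*[Farida₁'s sister]₂* c-commands the anaphor but is outside its binding domain → cannot satisfy Principle A.
*Clara₃* c-commands the anaphor but is outside its binding domain → cannot satisfy Principle A.
*Odette₄* c-commands the anaphor within its binding domain → licit binder.
*Maya₅* c-commands the anaphor within its binding domain → licit binder.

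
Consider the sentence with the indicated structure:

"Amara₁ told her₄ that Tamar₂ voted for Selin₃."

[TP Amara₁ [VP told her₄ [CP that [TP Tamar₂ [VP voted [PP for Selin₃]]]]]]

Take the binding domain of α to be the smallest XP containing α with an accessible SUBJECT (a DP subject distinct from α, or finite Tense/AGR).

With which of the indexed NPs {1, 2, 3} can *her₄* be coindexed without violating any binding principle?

*her* is a pronoun, so Principle B applies: it must be free in its binding domain.
Binding domain of *her₄*: the matrix TP, whose subject is Amara₁.
*Amara₁* c-commands the pronoun within its binding domain → coindexation would violate Principle B.
*Tamar₂*: the pronoun c-commands this R-expression → coindexation would violate Principle C on *Tamar₂*.
*Selin₃*: the pronoun c-commands this R-expression → coindexation would violate Principle C on *Selin₃*.

none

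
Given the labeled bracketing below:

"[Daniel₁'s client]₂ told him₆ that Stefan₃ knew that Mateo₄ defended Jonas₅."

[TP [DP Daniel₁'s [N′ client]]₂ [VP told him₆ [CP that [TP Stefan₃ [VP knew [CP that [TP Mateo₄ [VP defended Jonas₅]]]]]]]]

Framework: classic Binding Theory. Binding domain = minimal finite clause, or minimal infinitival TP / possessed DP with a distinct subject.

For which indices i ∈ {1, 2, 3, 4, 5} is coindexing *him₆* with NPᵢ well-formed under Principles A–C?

{1}

*him* is a pronoun, so Principle B applies: it must be free in its binding domain.
Binding domain of *him₆*: the matrix TP, whose subject is [Daniel₁'s client]₂.
*Daniel₁* and the pronoun do not c-command one another → neither Principle B nor Principle C is at stake; coindexation permitted.
*[Daniel₁'s client]₂* c-commands the pronoun within its binding domain → coindexation would violate Principle B.
*Stefan₃*: the pronoun c-commands this R-expression → coindexation would violate Principle C on *Stefan₃*.
*Mateo₄*: the pronoun c-commands this R-expression → coindexation would violate Principle C on *Mateo₄*.
*Jonas₅*: the pronoun c-commands this R-expression → coindexation would violate Principle C on *Jonas₅*.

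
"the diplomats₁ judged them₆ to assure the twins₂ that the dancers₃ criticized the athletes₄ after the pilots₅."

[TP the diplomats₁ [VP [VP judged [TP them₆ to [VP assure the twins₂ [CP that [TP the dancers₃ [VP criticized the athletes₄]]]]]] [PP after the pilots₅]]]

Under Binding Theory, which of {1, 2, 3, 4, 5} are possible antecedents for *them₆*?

{5}

*them* is a pronoun, so Principle B applies: it must be free in its binding domain.
Binding domain of *them₆*: the matrix TP, whose subject is the diplomats₁.
*the diplomats₁* c-commands the pronoun within its binding domain → coindexation would violate Principle B.
*the twins₂*: the pronoun c-commands this R-expression → coindexation would violate Principle C on *the twins₂*.
*the dancers₃*: the pronoun c-commands this R-expression → coindexation would violate Principle C on *the dancers₃*.
*the athletes₄*: the pronoun c-commands this R-expression → coindexation would violate Principle C on *the athletes₄*.
*the pilots₅* and the pronoun do not c-command one another → neither Principle B nor Principle C is at stake; coindexation permitted.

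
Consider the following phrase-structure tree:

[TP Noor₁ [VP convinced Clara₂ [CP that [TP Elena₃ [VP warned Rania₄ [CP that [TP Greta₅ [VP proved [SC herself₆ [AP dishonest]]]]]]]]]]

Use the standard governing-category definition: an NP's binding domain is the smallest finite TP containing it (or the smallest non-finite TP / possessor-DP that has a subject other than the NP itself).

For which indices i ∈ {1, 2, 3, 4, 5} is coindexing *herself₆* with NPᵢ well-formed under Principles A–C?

{5}

*herself* is an anaphor, so Principle A applies: it must be bound in its binding domain.
Binding domain of *herself₆*: the embedded TP, whose subject is Greta₅.
*Noor₁* c-commands the anaphor but is outside its binding domain → cannot satisfy Principle A.
*Clara₂* c-commands the anaphor but is outside its binding domain → cannot satisfy Principle A.
*Elena₃* c-commands the anaphor but is outside its binding domain → cannot satisfy Principle A.
*Rania₄* c-commands the anaphor but is outside its binding domain → cannot satisfy Principle A.
*Greta₅* c-commands the anaphor within its binding domain → licit binder.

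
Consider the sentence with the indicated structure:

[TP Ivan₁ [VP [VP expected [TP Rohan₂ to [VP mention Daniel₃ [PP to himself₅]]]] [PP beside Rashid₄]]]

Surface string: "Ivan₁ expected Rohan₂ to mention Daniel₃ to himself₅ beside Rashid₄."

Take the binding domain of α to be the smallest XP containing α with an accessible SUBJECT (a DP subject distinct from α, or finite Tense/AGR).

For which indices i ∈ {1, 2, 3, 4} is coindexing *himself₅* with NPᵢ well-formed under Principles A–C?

*himself* is an anaphor, so Principle A applies: it must be bound in its binding domain.
Binding domain of *himself₅*: the embedded TP, whose subject is Rohan₂.
*Ivan₁* c-commands the anaphor but is outside its binding domain → cannot satisfy Principle A.
*Rohan₂* c-commands the anaphor within its binding domain → licit binder.
*Daniel₃* c-commands the anaphor within its binding domain → licit binder.
*Rashid₄* does not c-command the anaphor → cannot bind it.

{2, 3}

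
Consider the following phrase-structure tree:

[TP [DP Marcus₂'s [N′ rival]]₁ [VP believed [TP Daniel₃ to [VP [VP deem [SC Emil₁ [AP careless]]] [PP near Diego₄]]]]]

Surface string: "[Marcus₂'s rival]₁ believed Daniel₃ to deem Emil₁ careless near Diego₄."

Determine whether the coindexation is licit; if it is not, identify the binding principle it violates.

The two coindexed NPs are *[Marcus₂'s rival]₁* and *Emil₁*.
*Emil₁* is an R-expression. Principle C requires it to be free everywhere.
*[Marcus₂'s rival]₁* c-commands it and carries the same index.
The R-expression is bound → Principle C violation.

Principle C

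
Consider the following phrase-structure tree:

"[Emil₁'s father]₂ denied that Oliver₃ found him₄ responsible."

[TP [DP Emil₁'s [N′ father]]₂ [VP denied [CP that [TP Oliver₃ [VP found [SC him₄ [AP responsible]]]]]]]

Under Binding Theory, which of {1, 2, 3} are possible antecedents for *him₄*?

{1, 2}

*him* is a pronoun, so Principle B applies: it must be free in its binding domain.
Binding domain of *him₄*: the embedded TP, whose subject is Oliver₃.
*Emil₁* and the pronoun do not c-command one another → neither Principle B nor Principle C is at stake; coindexation permitted.
*[Emil₁'s father]₂* c-commands the pronoun but from outside its binding domain, and is not c-commanded by it → coindexation permitted.
*Oliver₃* c-commands the pronoun within its binding domain → coindexation would violate Principle B.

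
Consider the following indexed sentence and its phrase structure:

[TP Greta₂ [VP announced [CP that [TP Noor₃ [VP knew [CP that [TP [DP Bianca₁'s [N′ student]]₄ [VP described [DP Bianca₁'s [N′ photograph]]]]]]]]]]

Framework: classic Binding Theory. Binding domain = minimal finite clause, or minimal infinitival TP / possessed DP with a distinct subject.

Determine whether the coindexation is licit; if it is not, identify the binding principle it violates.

grammatical

The two coindexed NPs are *Bianca₁* and *Bianca₁*.
*Bianca₁* is an R-expression; no coindexed NP c-commands it, so Principle C holds.
*Bianca₁* is an R-expression; *Bianca₁* does not c-command it, and no other NP shares its index, so Principle C is satisfied.
All principles are respected.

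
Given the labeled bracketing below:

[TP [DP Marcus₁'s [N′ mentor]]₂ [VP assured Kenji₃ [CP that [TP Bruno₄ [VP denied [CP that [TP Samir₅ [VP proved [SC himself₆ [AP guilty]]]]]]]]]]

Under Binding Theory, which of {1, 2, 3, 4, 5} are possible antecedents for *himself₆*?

{5}

*himself* is an anaphor, so Principle A applies: it must be bound in its binding domain.
Binding domain of *himself₆*: the embedded TP, whose subject is Samir₅.
*Marcus₁* does not c-command the anaphor → cannot bind it.
*[Marcus₁'s mentor]₂* c-commands the anaphor but is outside its binding domain → cannot satisfy Principle A.
*Kenji₃* c-commands the anaphor but is outside its binding domain → cannot satisfy Principle A.
*Bruno₄* c-commands the anaphor but is outside its binding domain → cannot satisfy Principle A.
*Samir₅* c-commands the anaphor within its binding domain → licit binder.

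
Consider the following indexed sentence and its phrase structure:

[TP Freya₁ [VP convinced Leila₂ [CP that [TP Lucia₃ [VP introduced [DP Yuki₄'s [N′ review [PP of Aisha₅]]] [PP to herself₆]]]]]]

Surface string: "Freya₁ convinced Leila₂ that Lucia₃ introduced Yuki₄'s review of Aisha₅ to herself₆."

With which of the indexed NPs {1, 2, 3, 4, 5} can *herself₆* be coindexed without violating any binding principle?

{3}

*herself* is an anaphor, so Principle A applies: it must be bound in its binding domain.
Binding domain of *herself₆*: the embedded TP, whose subject is Lucia₃.
*Freya₁* c-commands the anaphor but is outside its binding domain → cannot satisfy Principle A.
*Leila₂* c-commands the anaphor but is outside its binding domain → cannot satisfy Principle A.
*Lucia₃* c-commands the anaphor within its binding domain → licit binder.
*Yuki₄* does not c-command the anaphor → cannot bind it.
*Aisha₅* does not c-command the anaphor → cannot bind it.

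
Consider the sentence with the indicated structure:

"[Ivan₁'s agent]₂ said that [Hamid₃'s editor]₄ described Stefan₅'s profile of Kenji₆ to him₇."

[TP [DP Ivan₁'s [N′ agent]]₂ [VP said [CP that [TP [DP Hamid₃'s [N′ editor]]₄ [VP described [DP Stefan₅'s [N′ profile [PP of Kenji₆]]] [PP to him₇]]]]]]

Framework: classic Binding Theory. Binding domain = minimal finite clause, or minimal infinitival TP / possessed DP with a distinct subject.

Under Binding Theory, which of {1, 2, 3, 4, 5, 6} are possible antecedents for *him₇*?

{1, 2, 3, 5, 6}

*him* is a pronoun, so Principle B applies: it must be free in its binding domain.
Binding domain of *him₇*: the embedded TP, whose subject is [Hamid₃'s editor]₄.
*Ivan₁* and the pronoun do not c-command one another → neither Principle B nor Principle C is at stake; coindexation permitted.
*[Ivan₁'s agent]₂* c-commands the pronoun but from outside its binding domain, and is not c-commanded by it → coindexation permitted.
*Hamid₃* and the pronoun do not c-command one another → neither Principle B nor Principle C is at stake; coindexation permitted.
*[Hamid₃'s editor]₄* c-commands the pronoun within its binding domain → coindexation would violate Principle B.
*Stefan₅* and the pronoun do not c-command one another → neither Principle B nor Principle C is at stake; coindexation permitted.
*Kenji₆* and the pronoun do not c-command one another → neither Principle B nor Principle C is at stake; coindexation permitted.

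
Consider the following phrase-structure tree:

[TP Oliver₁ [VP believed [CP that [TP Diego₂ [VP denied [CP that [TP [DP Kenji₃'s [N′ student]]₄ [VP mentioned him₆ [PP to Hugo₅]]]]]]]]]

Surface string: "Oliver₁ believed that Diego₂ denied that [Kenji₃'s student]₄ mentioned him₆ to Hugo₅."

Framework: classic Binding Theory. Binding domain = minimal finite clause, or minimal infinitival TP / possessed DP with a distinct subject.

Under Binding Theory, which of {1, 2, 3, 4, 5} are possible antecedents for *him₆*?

*him* is a pronoun, so Principle B applies: it must be free in its binding domain.
Binding domain of *him₆*: the embedded TP, whose subject is [Kenji₃'s student]₄.
*Oliver₁* c-commands the pronoun but from outside its binding domain, and is not c-commanded by it → coindexation permitted.
*Diego₂* c-commands the pronoun but from outside its binding domain, and is not c-commanded by it → coindexation permitted.
*Kenji₃* and the pronoun do not c-command one another → neither Principle B nor Principle C is at stake; coindexation permitted.
*[Kenji₃'s student]₄* c-commands the pronoun within its binding domain → coindexation would violate Principle B.
*Hugo₅*: the pronoun c-commands this R-expression → coindexation would violate Principle C on *Hugo₅*.

{1, 2, 3}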